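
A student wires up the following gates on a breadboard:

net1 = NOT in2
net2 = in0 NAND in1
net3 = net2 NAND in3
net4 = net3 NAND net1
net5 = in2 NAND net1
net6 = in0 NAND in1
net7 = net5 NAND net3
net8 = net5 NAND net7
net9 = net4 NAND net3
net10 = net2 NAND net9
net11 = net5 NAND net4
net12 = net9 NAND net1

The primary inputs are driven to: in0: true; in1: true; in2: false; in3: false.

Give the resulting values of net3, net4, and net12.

net1 = NOT in2 = NOT false = true
net2 = in0 NAND in1 = true NAND true = false
net3 = net2 NAND in3 = false NAND false = true
net4 = net3 NAND net1 = true NAND true = false
net9 = net4 NAND net3 = false NAND true = true
net12 = net9 NAND net1 = true NAND true = false

net3 = true, net4 = false, net12 = false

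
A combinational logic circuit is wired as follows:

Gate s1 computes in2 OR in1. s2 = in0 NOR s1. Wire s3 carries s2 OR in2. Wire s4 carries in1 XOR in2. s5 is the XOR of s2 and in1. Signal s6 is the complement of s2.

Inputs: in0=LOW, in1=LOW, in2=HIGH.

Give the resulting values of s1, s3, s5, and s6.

s1 = HIGH, s3 = HIGH, s5 = LOW, s6 = HIGH

s1 = in2 OR in1 = HIGH OR LOW = HIGH
s2 = in0 NOR s1 = LOW NOR HIGH = LOW
s3 = s2 OR in2 = LOW OR HIGH = HIGH
s5 = s2 XOR in1 = LOW XOR LOW = LOW
s6 = NOT s2 = NOT LOW = HIGH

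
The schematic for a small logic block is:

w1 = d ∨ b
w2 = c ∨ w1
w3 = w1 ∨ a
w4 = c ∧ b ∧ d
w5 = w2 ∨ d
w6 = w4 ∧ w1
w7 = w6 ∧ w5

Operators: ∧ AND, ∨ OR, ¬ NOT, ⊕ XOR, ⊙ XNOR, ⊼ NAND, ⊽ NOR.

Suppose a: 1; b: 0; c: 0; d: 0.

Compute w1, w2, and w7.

w1 = 0, w2 = 0, w7 = 0

w1 = d OR b = 0 OR 0 = 0
w2 = c OR w1 = 0 OR 0 = 0
w4 = c AND b AND d = 0 AND 0 AND 0 = 0
w5 = w2 OR d = 0 OR 0 = 0
w6 = w4 AND w1 = 0 AND 0 = 0
w7 = w6 AND w5 = 0 AND 0 = 0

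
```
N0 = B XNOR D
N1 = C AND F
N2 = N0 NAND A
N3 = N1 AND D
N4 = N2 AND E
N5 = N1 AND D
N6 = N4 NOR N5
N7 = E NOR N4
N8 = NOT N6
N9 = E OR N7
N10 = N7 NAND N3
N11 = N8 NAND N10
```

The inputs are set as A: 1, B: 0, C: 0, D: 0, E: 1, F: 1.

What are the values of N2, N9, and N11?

N2 = 0, N9 = 1, N11 = 1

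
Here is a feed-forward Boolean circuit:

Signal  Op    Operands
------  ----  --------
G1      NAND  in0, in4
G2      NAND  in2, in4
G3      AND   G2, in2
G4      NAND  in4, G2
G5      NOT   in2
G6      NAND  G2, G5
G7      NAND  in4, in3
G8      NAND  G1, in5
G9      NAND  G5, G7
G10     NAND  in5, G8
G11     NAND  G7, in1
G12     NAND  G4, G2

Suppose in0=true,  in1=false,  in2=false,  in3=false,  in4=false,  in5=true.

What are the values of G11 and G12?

G2 = in2 NAND in4 = false NAND false = true
G4 = in4 NAND G2 = false NAND true = true
G7 = in4 NAND in3 = false NAND false = true
G11 = G7 NAND in1 = true NAND false = true
G12 = G4 NAND G2 = true NAND true = false

G11 = true  G12 = false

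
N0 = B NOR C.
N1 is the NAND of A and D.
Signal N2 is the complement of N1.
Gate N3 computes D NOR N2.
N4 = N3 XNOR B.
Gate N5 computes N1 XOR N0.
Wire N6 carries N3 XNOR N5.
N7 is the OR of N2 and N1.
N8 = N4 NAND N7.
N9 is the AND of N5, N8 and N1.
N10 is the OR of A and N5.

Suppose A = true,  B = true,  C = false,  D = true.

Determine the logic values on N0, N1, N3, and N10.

N0 = B NOR C = true NOR false = false
N1 = A NAND D = true NAND true = false
N2 = NOT N1 = NOT false = true
N3 = D NOR N2 = true NOR true = false
N5 = N1 XOR N0 = false XOR false = false
N10 = A OR N5 = true OR false = true

N0 = false  N1 = false  N3 = false  N10 = true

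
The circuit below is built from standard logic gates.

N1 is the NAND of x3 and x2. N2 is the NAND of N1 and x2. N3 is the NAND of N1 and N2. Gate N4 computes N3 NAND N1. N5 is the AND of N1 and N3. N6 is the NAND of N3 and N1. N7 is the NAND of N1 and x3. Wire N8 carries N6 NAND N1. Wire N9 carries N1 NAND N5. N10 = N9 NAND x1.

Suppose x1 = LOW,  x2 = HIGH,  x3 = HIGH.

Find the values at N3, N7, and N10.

N3 = HIGH  N7 = HIGH  N10 = HIGH

N1 = x3 NAND x2 = HIGH NAND HIGH = LOW
N2 = N1 NAND x2 = LOW NAND HIGH = HIGH
N3 = N1 NAND N2 = LOW NAND HIGH = HIGH
N5 = N1 AND N3 = LOW AND HIGH = LOW
N7 = N1 NAND x3 = LOW NAND HIGH = HIGH
N9 = N1 NAND N5 = LOW NAND LOW = HIGH
N10 = N9 NAND x1 = HIGH NAND LOW = HIGH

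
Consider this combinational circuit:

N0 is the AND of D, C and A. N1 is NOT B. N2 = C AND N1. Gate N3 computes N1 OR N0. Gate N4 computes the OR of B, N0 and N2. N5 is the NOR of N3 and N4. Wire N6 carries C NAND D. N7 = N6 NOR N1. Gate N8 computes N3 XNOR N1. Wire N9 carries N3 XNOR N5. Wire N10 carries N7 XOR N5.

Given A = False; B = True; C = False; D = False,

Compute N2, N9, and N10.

N2 = False, N9 = True, N10 = False

N0 = D AND C AND A = False AND False AND False = False
N1 = NOT B = NOT True = False
N2 = C AND N1 = False AND False = False
N3 = N1 OR N0 = False OR False = False
N4 = B OR N0 OR N2 = True OR False OR False = True
N5 = N3 NOR N4 = False NOR True = False
N6 = C NAND D = False NAND False = True
N7 = N6 NOR N1 = True NOR False = False
N9 = N3 XNOR N5 = False XNOR False = True
N10 = N7 XOR N5 = False XOR False = False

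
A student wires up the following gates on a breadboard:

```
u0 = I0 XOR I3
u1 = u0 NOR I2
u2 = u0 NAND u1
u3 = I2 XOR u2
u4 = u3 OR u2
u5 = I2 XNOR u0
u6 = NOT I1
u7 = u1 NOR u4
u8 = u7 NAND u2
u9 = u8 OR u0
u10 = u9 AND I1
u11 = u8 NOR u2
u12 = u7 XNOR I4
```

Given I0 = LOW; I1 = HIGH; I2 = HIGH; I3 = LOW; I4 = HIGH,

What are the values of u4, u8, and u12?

u4 = HIGH  u8 = HIGH  u12 = LOW

u0 = I0 XOR I3 = LOW XOR LOW = LOW
u1 = u0 NOR I2 = LOW NOR HIGH = LOW
u2 = u0 NAND u1 = LOW NAND LOW = HIGH
u3 = I2 XOR u2 = HIGH XOR HIGH = LOW
u4 = u3 OR u2 = LOW OR HIGH = HIGH
u7 = u1 NOR u4 = LOW NOR HIGH = LOW
u8 = u7 NAND u2 = LOW NAND HIGH = HIGH
u12 = u7 XNOR I4 = LOW XNOR HIGH = LOW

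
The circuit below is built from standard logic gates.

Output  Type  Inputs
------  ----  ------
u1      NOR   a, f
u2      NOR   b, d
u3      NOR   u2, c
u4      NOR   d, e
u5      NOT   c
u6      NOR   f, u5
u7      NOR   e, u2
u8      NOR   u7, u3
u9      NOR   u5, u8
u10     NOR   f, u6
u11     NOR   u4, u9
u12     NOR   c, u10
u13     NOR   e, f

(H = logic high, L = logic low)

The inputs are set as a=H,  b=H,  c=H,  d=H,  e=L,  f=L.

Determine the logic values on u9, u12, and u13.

u9 = H; u12 = L; u13 = H

u2 = b NOR d = H NOR H = L
u3 = u2 NOR c = L NOR H = L
u5 = NOT c = NOT H = L
u6 = f NOR u5 = L NOR L = H
u7 = e NOR u2 = L NOR L = H
u8 = u7 NOR u3 = H NOR L = L
u9 = u5 NOR u8 = L NOR L = H
u10 = f NOR u6 = L NOR H = L
u12 = c NOR u10 = H NOR L = L
u13 = e NOR f = L NOR L = H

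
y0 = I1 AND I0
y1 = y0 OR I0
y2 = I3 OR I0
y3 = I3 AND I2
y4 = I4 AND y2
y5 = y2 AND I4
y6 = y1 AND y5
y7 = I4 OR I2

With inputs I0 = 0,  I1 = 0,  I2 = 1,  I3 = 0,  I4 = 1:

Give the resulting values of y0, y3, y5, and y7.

y0 = 0, y3 = 0, y5 = 0, y7 = 1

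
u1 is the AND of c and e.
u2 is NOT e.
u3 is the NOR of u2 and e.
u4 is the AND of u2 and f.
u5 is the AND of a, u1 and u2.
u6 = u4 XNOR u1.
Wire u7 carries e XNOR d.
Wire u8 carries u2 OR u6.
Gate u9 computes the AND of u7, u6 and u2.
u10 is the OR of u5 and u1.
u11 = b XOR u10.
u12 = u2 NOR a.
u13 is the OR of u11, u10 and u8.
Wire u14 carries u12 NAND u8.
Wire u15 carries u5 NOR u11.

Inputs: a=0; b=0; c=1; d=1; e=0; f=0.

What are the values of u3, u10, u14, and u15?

u3 = 0, u10 = 0, u14 = 1, u15 = 1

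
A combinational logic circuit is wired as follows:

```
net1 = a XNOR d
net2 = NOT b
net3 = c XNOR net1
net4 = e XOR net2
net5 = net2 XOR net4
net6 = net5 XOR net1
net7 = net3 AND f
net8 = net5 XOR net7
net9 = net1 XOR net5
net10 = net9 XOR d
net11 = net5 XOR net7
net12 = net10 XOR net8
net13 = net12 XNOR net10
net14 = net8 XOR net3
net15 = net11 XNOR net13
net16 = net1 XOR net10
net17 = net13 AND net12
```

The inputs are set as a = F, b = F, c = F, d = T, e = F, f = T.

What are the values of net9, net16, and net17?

net9 = F  net16 = T  net17 = F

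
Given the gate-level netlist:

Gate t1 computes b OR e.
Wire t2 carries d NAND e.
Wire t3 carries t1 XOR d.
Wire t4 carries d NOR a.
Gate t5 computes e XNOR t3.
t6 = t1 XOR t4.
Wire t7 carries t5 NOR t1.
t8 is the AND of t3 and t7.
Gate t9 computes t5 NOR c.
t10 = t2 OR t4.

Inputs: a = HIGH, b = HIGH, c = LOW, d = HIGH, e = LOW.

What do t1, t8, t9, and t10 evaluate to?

t1 = HIGH  t8 = LOW  t9 = LOW  t10 = HIGH

t1 = b OR e = HIGH OR LOW = HIGH
t2 = d NAND e = HIGH NAND LOW = HIGH
t3 = t1 XOR d = HIGH XOR HIGH = LOW
t4 = d NOR a = HIGH NOR HIGH = LOW
t5 = e XNOR t3 = LOW XNOR LOW = HIGH
t7 = t5 NOR t1 = HIGH NOR HIGH = LOW
t8 = t3 AND t7 = LOW AND LOW = LOW
t9 = t5 NOR c = HIGH NOR LOW = LOW
t10 = t2 OR t4 = HIGH OR LOW = HIGH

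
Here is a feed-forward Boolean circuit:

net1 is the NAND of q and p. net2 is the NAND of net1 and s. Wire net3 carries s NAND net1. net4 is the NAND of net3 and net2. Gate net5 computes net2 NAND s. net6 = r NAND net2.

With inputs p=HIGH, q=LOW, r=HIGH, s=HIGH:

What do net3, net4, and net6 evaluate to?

net3 = LOW, net4 = HIGH, net6 = HIGH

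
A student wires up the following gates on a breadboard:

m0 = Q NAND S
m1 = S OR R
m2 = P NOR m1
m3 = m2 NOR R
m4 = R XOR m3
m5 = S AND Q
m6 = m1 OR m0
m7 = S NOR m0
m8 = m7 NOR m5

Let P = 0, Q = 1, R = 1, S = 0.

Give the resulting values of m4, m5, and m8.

m0 = Q NAND S = 1 NAND 0 = 1
m1 = S OR R = 0 OR 1 = 1
m2 = P NOR m1 = 0 NOR 1 = 0
m3 = m2 NOR R = 0 NOR 1 = 0
m4 = R XOR m3 = 1 XOR 0 = 1
m5 = S AND Q = 0 AND 1 = 0
m7 = S NOR m0 = 0 NOR 1 = 0
m8 = m7 NOR m5 = 0 NOR 0 = 1

m4 = 1, m5 = 0, m8 = 1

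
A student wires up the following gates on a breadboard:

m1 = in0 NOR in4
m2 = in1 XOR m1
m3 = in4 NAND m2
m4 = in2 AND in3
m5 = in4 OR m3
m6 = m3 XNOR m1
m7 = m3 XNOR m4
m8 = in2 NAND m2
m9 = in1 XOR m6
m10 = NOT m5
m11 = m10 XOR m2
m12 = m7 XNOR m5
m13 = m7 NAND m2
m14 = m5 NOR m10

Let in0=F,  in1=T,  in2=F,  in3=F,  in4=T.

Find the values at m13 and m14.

m13 = F  m14 = F

m1 = in0 NOR in4 = F NOR T = F
m2 = in1 XOR m1 = T XOR F = T
m3 = in4 NAND m2 = T NAND T = F
m4 = in2 AND in3 = F AND F = F
m5 = in4 OR m3 = T OR F = T
m7 = m3 XNOR m4 = F XNOR F = T
m10 = NOT m5 = NOT T = F
m13 = m7 NAND m2 = T NAND T = F
m14 = m5 NOR m10 = T NOR F = F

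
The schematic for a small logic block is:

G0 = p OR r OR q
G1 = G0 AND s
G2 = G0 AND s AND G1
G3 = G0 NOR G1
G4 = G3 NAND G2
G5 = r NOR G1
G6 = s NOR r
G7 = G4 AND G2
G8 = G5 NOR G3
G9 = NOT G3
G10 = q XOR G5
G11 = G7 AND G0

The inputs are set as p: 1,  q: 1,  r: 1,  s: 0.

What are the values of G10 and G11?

G0 = p OR r OR q = 1 OR 1 OR 1 = 1
G1 = G0 AND s = 1 AND 0 = 0
G2 = G0 AND s AND G1 = 1 AND 0 AND 0 = 0
G3 = G0 NOR G1 = 1 NOR 0 = 0
G4 = G3 NAND G2 = 0 NAND 0 = 1
G5 = r NOR G1 = 1 NOR 0 = 0
G7 = G4 AND G2 = 1 AND 0 = 0
G10 = q XOR G5 = 1 XOR 0 = 1
G11 = G7 AND G0 = 0 AND 1 = 0

G10 = 1, G11 = 0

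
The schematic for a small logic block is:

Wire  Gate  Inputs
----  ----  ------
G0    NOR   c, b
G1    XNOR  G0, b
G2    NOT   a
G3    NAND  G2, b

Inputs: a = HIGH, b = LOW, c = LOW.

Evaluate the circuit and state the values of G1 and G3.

G1 = LOW  G3 = HIGH

G0 = c NOR b = LOW NOR LOW = HIGH
G1 = G0 XNOR b = HIGH XNOR LOW = LOW
G2 = NOT a = NOT HIGH = LOW
G3 = G2 NAND b = LOW NAND LOW = HIGH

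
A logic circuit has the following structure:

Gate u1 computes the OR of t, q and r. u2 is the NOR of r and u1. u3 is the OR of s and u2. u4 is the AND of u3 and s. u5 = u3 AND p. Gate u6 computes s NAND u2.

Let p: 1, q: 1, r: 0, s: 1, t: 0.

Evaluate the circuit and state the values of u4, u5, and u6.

u1 = t OR q OR r = 0 OR 1 OR 0 = 1
u2 = r NOR u1 = 0 NOR 1 = 0
u3 = s OR u2 = 1 OR 0 = 1
u4 = u3 AND s = 1 AND 1 = 1
u5 = u3 AND p = 1 AND 1 = 1
u6 = s NAND u2 = 1 NAND 0 = 1

u4 = 1, u5 = 1, u6 = 1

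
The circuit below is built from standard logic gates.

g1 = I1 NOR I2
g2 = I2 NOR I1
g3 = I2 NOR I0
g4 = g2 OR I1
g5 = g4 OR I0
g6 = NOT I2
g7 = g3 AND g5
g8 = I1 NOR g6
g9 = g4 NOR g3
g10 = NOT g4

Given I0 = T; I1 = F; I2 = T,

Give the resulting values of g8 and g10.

g2 = I2 NOR I1 = T NOR F = F
g4 = g2 OR I1 = F OR F = F
g6 = NOT I2 = NOT T = F
g8 = I1 NOR g6 = F NOR F = T
g10 = NOT g4 = NOT F = T

g8 = T, g10 = T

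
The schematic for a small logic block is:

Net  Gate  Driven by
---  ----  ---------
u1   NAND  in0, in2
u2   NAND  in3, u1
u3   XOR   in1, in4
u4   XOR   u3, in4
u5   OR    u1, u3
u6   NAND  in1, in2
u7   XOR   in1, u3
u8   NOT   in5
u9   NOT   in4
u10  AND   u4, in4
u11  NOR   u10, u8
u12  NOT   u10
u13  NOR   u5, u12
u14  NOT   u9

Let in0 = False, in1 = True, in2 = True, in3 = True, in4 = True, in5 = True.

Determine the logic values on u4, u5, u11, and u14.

u4 = True, u5 = True, u11 = False, u14 = True

u1 = in0 NAND in2 = False NAND True = True
u3 = in1 XOR in4 = True XOR True = False
u4 = u3 XOR in4 = False XOR True = True
u5 = u1 OR u3 = True OR False = True
u8 = NOT in5 = NOT True = False
u9 = NOT in4 = NOT True = False
u10 = u4 AND in4 = True AND True = True
u11 = u10 NOR u8 = True NOR False = False
u14 = NOT u9 = NOT False = True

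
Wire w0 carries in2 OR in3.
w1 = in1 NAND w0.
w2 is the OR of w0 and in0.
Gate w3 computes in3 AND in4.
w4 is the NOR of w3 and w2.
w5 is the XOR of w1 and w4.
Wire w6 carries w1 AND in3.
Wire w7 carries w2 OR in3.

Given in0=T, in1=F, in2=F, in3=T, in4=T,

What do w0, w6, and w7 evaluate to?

w0 = T, w6 = T, w7 = T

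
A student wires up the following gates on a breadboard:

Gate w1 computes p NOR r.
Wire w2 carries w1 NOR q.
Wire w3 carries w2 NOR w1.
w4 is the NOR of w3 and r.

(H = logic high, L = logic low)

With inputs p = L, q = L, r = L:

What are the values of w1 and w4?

w1 = H  w4 = H

w1 = p NOR r = L NOR L = H
w2 = w1 NOR q = H NOR L = L
w3 = w2 NOR w1 = L NOR H = L
w4 = w3 NOR r = L NOR L = H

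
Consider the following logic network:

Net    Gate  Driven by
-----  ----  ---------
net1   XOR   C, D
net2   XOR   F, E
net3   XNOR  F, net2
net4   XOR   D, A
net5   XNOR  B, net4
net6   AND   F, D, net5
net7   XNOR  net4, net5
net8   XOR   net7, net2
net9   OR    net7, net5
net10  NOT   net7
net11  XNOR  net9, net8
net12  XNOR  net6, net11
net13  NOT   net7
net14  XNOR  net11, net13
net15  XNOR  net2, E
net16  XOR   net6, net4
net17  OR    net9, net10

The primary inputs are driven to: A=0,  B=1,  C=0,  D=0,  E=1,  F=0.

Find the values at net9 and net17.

net4 = D XOR A = 0 XOR 0 = 0
net5 = B XNOR net4 = 1 XNOR 0 = 0
net7 = net4 XNOR net5 = 0 XNOR 0 = 1
net9 = net7 OR net5 = 1 OR 0 = 1
net10 = NOT net7 = NOT 1 = 0
net17 = net9 OR net10 = 1 OR 0 = 1

net9 = 1, net17 = 1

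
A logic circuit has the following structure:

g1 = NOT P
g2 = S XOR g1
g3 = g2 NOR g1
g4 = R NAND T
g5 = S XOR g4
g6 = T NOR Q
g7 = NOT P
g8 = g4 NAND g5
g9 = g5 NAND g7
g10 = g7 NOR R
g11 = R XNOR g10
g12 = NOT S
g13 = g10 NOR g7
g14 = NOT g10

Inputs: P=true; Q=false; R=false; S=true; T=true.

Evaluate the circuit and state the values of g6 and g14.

g6 = T NOR Q = true NOR false = false
g7 = NOT P = NOT true = false
g10 = g7 NOR R = false NOR false = true
g14 = NOT g10 = NOT true = false

g6 = false, g14 = false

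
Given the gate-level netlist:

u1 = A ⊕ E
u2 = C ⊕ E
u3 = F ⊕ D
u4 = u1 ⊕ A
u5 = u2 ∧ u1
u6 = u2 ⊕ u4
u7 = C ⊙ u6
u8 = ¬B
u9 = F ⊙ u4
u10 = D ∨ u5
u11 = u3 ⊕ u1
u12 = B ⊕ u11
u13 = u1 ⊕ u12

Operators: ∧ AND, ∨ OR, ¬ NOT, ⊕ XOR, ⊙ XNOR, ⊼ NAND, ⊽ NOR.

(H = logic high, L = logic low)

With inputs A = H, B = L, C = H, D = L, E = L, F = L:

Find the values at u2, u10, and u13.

u1 = A XOR E = H XOR L = H
u2 = C XOR E = H XOR L = H
u3 = F XOR D = L XOR L = L
u5 = u2 AND u1 = H AND H = H
u10 = D OR u5 = L OR H = H
u11 = u3 XOR u1 = L XOR H = H
u12 = B XOR u11 = L XOR H = H
u13 = u1 XOR u12 = H XOR H = L

u2 = H, u10 = H, u13 = L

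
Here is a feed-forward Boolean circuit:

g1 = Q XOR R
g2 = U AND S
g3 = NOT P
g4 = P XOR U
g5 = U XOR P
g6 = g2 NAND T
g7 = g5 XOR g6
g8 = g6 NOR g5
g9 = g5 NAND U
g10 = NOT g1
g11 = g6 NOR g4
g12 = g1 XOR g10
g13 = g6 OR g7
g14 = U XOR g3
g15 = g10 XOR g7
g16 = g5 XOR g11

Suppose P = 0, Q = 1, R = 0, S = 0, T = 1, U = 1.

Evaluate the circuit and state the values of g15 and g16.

g1 = Q XOR R = 1 XOR 0 = 1
g2 = U AND S = 1 AND 0 = 0
g4 = P XOR U = 0 XOR 1 = 1
g5 = U XOR P = 1 XOR 0 = 1
g6 = g2 NAND T = 0 NAND 1 = 1
g7 = g5 XOR g6 = 1 XOR 1 = 0
g10 = NOT g1 = NOT 1 = 0
g11 = g6 NOR g4 = 1 NOR 1 = 0
g15 = g10 XOR g7 = 0 XOR 0 = 0
g16 = g5 XOR g11 = 1 XOR 0 = 1

g15 = 0; g16 = 1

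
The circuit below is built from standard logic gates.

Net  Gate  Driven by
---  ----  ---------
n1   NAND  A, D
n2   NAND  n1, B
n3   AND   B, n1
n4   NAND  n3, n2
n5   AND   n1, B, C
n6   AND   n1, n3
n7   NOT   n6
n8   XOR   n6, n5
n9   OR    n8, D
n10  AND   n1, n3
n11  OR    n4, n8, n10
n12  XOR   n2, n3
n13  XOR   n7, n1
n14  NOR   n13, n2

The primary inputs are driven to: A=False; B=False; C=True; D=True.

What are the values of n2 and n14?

n2 = True  n14 = False

n1 = A NAND D = False NAND True = True
n2 = n1 NAND B = True NAND False = True
n3 = B AND n1 = False AND True = False
n6 = n1 AND n3 = True AND False = False
n7 = NOT n6 = NOT False = True
n13 = n7 XOR n1 = True XOR True = False
n14 = n13 NOR n2 = False NOR True = False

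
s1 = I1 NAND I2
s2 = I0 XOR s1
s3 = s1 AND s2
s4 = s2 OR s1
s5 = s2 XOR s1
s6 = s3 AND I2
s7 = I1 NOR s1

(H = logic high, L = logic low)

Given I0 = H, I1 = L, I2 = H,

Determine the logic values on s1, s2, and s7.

s1 = I1 NAND I2 = L NAND H = H
s2 = I0 XOR s1 = H XOR H = L
s7 = I1 NOR s1 = L NOR H = L

s1 = H; s2 = L; s7 = L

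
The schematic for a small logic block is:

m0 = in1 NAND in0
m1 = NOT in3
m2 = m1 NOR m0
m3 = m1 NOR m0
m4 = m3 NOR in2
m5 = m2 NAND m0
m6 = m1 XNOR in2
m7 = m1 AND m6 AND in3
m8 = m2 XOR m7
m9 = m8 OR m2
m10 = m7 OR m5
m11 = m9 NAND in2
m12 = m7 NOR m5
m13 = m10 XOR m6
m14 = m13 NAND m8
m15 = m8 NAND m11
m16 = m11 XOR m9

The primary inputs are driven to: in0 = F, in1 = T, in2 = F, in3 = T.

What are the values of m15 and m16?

m0 = in1 NAND in0 = T NAND F = T
m1 = NOT in3 = NOT T = F
m2 = m1 NOR m0 = F NOR T = F
m6 = m1 XNOR in2 = F XNOR F = T
m7 = m1 AND m6 AND in3 = F AND T AND T = F
m8 = m2 XOR m7 = F XOR F = F
m9 = m8 OR m2 = F OR F = F
m11 = m9 NAND in2 = F NAND F = T
m15 = m8 NAND m11 = F NAND T = T
m16 = m11 XOR m9 = T XOR F = T

m15 = T, m16 = T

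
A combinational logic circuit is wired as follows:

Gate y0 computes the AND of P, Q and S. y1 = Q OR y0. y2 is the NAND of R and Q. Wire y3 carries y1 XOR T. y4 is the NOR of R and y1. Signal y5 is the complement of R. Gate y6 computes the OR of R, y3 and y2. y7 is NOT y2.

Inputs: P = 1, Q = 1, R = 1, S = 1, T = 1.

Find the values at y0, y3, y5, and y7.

y0 = 1; y3 = 0; y5 = 0; y7 = 1

y0 = P AND Q AND S = 1 AND 1 AND 1 = 1
y1 = Q OR y0 = 1 OR 1 = 1
y2 = R NAND Q = 1 NAND 1 = 0
y3 = y1 XOR T = 1 XOR 1 = 0
y5 = NOT R = NOT 1 = 0
y7 = NOT y2 = NOT 0 = 1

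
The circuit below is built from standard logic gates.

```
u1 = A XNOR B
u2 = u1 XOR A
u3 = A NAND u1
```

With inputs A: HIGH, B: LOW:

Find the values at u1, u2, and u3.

u1 = A XNOR B = HIGH XNOR LOW = LOW
u2 = u1 XOR A = LOW XOR HIGH = HIGH
u3 = A NAND u1 = HIGH NAND LOW = HIGH

u1 = LOW, u2 = HIGH, u3 = HIGH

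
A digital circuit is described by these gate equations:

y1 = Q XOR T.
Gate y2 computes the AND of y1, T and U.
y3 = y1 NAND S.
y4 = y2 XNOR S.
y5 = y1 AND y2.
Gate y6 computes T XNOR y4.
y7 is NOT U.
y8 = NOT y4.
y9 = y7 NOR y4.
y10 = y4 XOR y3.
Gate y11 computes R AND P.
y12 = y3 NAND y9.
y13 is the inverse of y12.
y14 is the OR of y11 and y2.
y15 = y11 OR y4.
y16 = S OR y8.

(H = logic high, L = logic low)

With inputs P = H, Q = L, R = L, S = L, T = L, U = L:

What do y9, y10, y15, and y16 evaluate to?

y1 = Q XOR T = L XOR L = L
y2 = y1 AND T AND U = L AND L AND L = L
y3 = y1 NAND S = L NAND L = H
y4 = y2 XNOR S = L XNOR L = H
y7 = NOT U = NOT L = H
y8 = NOT y4 = NOT H = L
y9 = y7 NOR y4 = H NOR H = L
y10 = y4 XOR y3 = H XOR H = L
y11 = R AND P = L AND H = L
y15 = y11 OR y4 = L OR H = H
y16 = S OR y8 = L OR L = L

y9 = L, y10 = L, y15 = H, y16 = L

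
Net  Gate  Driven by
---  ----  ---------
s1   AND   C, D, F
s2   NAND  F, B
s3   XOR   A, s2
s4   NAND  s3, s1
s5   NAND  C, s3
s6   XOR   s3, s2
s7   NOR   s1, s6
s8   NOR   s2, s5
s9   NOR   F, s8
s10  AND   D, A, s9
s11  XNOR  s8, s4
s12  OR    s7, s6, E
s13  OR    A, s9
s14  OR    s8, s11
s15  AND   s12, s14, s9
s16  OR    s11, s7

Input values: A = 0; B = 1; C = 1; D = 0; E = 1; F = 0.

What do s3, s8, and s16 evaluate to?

s3 = 1, s8 = 0, s16 = 1

s1 = C AND D AND F = 1 AND 0 AND 0 = 0
s2 = F NAND B = 0 NAND 1 = 1
s3 = A XOR s2 = 0 XOR 1 = 1
s4 = s3 NAND s1 = 1 NAND 0 = 1
s5 = C NAND s3 = 1 NAND 1 = 0
s6 = s3 XOR s2 = 1 XOR 1 = 0
s7 = s1 NOR s6 = 0 NOR 0 = 1
s8 = s2 NOR s5 = 1 NOR 0 = 0
s11 = s8 XNOR s4 = 0 XNOR 1 = 0
s16 = s11 OR s7 = 0 OR 1 = 1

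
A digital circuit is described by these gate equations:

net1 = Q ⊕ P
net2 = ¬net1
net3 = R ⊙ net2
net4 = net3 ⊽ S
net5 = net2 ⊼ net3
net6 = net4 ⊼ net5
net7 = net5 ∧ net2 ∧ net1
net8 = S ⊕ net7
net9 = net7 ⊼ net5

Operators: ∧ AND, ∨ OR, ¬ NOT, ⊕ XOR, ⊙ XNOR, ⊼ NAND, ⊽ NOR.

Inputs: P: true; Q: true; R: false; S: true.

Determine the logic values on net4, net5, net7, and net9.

net4 = false, net5 = true, net7 = false, net9 = true

net1 = Q XOR P = true XOR true = false
net2 = NOT net1 = NOT false = true
net3 = R XNOR net2 = false XNOR true = false
net4 = net3 NOR S = false NOR true = false
net5 = net2 NAND net3 = true NAND false = true
net7 = net5 AND net2 AND net1 = true AND true AND false = false
net9 = net7 NAND net5 = false NAND true = true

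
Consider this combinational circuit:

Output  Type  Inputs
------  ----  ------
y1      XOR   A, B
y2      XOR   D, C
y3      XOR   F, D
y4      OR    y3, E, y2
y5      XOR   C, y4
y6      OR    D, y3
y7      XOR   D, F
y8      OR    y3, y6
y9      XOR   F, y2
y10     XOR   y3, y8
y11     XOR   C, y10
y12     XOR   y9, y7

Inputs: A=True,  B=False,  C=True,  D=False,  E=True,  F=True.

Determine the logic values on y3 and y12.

y2 = D XOR C = False XOR True = True
y3 = F XOR D = True XOR False = True
y7 = D XOR F = False XOR True = True
y9 = F XOR y2 = True XOR True = False
y12 = y9 XOR y7 = False XOR True = True

y3 = True, y12 = True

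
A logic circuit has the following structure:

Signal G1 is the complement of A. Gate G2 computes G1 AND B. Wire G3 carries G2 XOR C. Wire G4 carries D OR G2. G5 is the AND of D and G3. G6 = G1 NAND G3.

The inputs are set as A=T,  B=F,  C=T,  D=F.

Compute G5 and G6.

G5 = F  G6 = T

G1 = NOT A = NOT T = F
G2 = G1 AND B = F AND F = F
G3 = G2 XOR C = F XOR T = T
G5 = D AND G3 = F AND T = F
G6 = G1 NAND G3 = F NAND T = T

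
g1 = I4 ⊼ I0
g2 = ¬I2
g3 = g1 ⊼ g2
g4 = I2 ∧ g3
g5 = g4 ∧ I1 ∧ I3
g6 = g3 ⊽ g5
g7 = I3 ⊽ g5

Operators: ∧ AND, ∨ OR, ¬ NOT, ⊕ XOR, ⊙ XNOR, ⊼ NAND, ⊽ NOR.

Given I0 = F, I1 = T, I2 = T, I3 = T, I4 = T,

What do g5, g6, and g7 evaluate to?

g5 = T, g6 = F, g7 = F

g1 = I4 NAND I0 = T NAND F = T
g2 = NOT I2 = NOT T = F
g3 = g1 NAND g2 = T NAND F = T
g4 = I2 AND g3 = T AND T = T
g5 = g4 AND I1 AND I3 = T AND T AND T = T
g6 = g3 NOR g5 = T NOR T = F
g7 = I3 NOR g5 = T NOR T = F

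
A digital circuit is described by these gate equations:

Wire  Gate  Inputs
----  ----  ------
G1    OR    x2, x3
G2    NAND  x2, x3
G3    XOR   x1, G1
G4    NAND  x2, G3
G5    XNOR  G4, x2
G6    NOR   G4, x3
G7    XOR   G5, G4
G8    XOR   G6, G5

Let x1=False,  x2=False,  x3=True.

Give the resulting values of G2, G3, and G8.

G2 = True; G3 = True; G8 = False

G1 = x2 OR x3 = False OR True = True
G2 = x2 NAND x3 = False NAND True = True
G3 = x1 XOR G1 = False XOR True = True
G4 = x2 NAND G3 = False NAND True = True
G5 = G4 XNOR x2 = True XNOR False = False
G6 = G4 NOR x3 = True NOR True = False
G8 = G6 XOR G5 = False XOR False = False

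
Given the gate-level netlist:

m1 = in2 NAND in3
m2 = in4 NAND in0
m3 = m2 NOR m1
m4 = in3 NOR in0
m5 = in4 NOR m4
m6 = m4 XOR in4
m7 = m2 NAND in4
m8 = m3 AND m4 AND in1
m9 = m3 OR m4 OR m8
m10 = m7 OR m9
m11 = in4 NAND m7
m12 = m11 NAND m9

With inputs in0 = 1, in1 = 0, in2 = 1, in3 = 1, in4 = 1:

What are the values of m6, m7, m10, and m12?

m1 = in2 NAND in3 = 1 NAND 1 = 0
m2 = in4 NAND in0 = 1 NAND 1 = 0
m3 = m2 NOR m1 = 0 NOR 0 = 1
m4 = in3 NOR in0 = 1 NOR 1 = 0
m6 = m4 XOR in4 = 0 XOR 1 = 1
m7 = m2 NAND in4 = 0 NAND 1 = 1
m8 = m3 AND m4 AND in1 = 1 AND 0 AND 0 = 0
m9 = m3 OR m4 OR m8 = 1 OR 0 OR 0 = 1
m10 = m7 OR m9 = 1 OR 1 = 1
m11 = in4 NAND m7 = 1 NAND 1 = 0
m12 = m11 NAND m9 = 0 NAND 1 = 1

m6 = 1, m7 = 1, m10 = 1, m12 = 1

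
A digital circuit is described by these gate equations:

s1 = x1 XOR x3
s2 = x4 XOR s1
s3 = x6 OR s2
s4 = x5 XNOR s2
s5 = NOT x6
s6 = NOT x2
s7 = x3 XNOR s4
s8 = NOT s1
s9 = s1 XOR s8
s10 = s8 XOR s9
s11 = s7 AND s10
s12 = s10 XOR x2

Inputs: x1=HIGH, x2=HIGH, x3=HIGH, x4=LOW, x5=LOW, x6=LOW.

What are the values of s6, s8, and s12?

s6 = LOW  s8 = HIGH  s12 = HIGH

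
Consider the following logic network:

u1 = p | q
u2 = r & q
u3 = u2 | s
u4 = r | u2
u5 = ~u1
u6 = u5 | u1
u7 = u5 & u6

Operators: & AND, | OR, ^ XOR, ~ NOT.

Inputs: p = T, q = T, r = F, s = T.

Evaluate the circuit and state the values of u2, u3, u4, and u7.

u1 = p OR q = T OR T = T
u2 = r AND q = F AND T = F
u3 = u2 OR s = F OR T = T
u4 = r OR u2 = F OR F = F
u5 = NOT u1 = NOT T = F
u6 = u5 OR u1 = F OR T = T
u7 = u5 AND u6 = F AND T = F

u2 = F  u3 = T  u4 = F  u7 = F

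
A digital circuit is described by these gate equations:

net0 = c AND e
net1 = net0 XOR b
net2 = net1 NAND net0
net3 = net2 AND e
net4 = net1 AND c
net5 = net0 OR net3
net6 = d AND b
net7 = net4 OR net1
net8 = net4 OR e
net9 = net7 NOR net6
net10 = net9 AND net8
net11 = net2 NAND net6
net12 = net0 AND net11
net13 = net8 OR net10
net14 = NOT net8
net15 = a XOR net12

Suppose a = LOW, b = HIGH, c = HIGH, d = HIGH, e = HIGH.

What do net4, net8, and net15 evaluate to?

net0 = c AND e = HIGH AND HIGH = HIGH
net1 = net0 XOR b = HIGH XOR HIGH = LOW
net2 = net1 NAND net0 = LOW NAND HIGH = HIGH
net4 = net1 AND c = LOW AND HIGH = LOW
net6 = d AND b = HIGH AND HIGH = HIGH
net8 = net4 OR e = LOW OR HIGH = HIGH
net11 = net2 NAND net6 = HIGH NAND HIGH = LOW
net12 = net0 AND net11 = HIGH AND LOW = LOW
net15 = a XOR net12 = LOW XOR LOW = LOW

net4 = LOW, net8 = HIGH, net15 = LOW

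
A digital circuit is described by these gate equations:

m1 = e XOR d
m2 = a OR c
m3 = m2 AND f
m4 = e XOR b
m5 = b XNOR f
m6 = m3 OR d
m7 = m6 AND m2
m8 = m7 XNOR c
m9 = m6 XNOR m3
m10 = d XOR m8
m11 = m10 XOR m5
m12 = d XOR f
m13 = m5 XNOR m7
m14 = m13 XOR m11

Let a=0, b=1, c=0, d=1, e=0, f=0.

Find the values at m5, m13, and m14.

m5 = 0, m13 = 1, m14 = 1

m2 = a OR c = 0 OR 0 = 0
m3 = m2 AND f = 0 AND 0 = 0
m5 = b XNOR f = 1 XNOR 0 = 0
m6 = m3 OR d = 0 OR 1 = 1
m7 = m6 AND m2 = 1 AND 0 = 0
m8 = m7 XNOR c = 0 XNOR 0 = 1
m10 = d XOR m8 = 1 XOR 1 = 0
m11 = m10 XOR m5 = 0 XOR 0 = 0
m13 = m5 XNOR m7 = 0 XNOR 0 = 1
m14 = m13 XOR m11 = 1 XOR 0 = 1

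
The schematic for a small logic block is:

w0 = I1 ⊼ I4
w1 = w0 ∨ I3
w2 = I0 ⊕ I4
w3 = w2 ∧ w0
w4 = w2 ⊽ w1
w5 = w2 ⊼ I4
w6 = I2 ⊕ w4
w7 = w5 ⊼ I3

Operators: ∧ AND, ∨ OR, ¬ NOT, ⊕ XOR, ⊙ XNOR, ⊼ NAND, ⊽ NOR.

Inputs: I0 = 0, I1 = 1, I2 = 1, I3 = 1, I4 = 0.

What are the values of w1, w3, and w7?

w0 = I1 NAND I4 = 1 NAND 0 = 1
w1 = w0 OR I3 = 1 OR 1 = 1
w2 = I0 XOR I4 = 0 XOR 0 = 0
w3 = w2 AND w0 = 0 AND 1 = 0
w5 = w2 NAND I4 = 0 NAND 0 = 1
w7 = w5 NAND I3 = 1 NAND 1 = 0

w1 = 1  w3 = 0  w7 = 0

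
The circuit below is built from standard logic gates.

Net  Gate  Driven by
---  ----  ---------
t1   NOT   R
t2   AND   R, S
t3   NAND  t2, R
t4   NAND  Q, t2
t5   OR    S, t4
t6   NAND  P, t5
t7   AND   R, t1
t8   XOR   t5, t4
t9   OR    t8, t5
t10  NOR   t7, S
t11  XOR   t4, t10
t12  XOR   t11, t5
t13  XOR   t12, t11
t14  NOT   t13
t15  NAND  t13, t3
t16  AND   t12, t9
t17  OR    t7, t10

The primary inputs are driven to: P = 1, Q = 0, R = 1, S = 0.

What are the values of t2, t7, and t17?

t2 = 0, t7 = 0, t17 = 1

t1 = NOT R = NOT 1 = 0
t2 = R AND S = 1 AND 0 = 0
t7 = R AND t1 = 1 AND 0 = 0
t10 = t7 NOR S = 0 NOR 0 = 1
t17 = t7 OR t10 = 0 OR 1 = 1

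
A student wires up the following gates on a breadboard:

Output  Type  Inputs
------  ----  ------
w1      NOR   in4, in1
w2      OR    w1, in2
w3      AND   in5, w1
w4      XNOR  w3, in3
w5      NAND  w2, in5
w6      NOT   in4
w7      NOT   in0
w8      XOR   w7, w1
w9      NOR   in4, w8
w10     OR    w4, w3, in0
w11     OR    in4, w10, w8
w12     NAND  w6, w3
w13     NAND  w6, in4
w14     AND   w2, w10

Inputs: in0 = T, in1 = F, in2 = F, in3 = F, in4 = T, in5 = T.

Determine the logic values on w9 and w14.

w9 = F  w14 = F

w1 = in4 NOR in1 = T NOR F = F
w2 = w1 OR in2 = F OR F = F
w3 = in5 AND w1 = T AND F = F
w4 = w3 XNOR in3 = F XNOR F = T
w7 = NOT in0 = NOT T = F
w8 = w7 XOR w1 = F XOR F = F
w9 = in4 NOR w8 = T NOR F = F
w10 = w4 OR w3 OR in0 = T OR F OR T = T
w14 = w2 AND w10 = F AND T = F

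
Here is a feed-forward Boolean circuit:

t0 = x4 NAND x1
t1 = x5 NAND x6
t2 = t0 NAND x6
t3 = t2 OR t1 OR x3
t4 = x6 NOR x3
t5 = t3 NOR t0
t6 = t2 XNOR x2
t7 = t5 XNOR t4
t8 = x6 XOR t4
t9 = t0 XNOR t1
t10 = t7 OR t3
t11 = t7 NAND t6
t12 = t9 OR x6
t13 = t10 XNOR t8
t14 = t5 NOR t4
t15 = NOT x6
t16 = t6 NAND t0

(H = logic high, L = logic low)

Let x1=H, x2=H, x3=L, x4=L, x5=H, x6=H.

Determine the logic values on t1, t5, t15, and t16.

t0 = x4 NAND x1 = L NAND H = H
t1 = x5 NAND x6 = H NAND H = L
t2 = t0 NAND x6 = H NAND H = L
t3 = t2 OR t1 OR x3 = L OR L OR L = L
t5 = t3 NOR t0 = L NOR H = L
t6 = t2 XNOR x2 = L XNOR H = L
t15 = NOT x6 = NOT H = L
t16 = t6 NAND t0 = L NAND H = H

t1 = L  t5 = L  t15 = L  t16 = H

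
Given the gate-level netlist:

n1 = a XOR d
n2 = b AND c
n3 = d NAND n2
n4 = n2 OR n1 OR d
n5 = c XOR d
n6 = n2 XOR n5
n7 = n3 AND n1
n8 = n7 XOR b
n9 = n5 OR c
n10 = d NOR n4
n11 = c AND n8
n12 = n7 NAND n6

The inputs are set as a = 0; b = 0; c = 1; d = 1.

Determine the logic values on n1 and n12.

n1 = a XOR d = 0 XOR 1 = 1
n2 = b AND c = 0 AND 1 = 0
n3 = d NAND n2 = 1 NAND 0 = 1
n5 = c XOR d = 1 XOR 1 = 0
n6 = n2 XOR n5 = 0 XOR 0 = 0
n7 = n3 AND n1 = 1 AND 1 = 1
n12 = n7 NAND n6 = 1 NAND 0 = 1

n1 = 1, n12 = 1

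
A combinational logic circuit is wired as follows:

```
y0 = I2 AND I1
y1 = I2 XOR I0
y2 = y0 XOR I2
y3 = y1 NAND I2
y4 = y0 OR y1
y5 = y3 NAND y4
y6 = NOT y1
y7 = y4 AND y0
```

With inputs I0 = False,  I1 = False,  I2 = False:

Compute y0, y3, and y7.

y0 = False  y3 = True  y7 = False

y0 = I2 AND I1 = False AND False = False
y1 = I2 XOR I0 = False XOR False = False
y3 = y1 NAND I2 = False NAND False = True
y4 = y0 OR y1 = False OR False = False
y7 = y4 AND y0 = False AND False = False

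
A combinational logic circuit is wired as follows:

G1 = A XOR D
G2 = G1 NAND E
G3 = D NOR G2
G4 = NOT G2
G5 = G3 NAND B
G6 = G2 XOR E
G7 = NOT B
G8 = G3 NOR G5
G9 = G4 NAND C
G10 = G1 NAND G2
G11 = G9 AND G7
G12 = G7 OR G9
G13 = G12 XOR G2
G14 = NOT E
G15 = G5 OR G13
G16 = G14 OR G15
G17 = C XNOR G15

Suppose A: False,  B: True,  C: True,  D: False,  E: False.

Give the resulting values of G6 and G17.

G6 = True, G17 = True

G1 = A XOR D = False XOR False = False
G2 = G1 NAND E = False NAND False = True
G3 = D NOR G2 = False NOR True = False
G4 = NOT G2 = NOT True = False
G5 = G3 NAND B = False NAND True = True
G6 = G2 XOR E = True XOR False = True
G7 = NOT B = NOT True = False
G9 = G4 NAND C = False NAND True = True
G12 = G7 OR G9 = False OR True = True
G13 = G12 XOR G2 = True XOR True = False
G15 = G5 OR G13 = True OR False = True
G17 = C XNOR G15 = True XNOR True = True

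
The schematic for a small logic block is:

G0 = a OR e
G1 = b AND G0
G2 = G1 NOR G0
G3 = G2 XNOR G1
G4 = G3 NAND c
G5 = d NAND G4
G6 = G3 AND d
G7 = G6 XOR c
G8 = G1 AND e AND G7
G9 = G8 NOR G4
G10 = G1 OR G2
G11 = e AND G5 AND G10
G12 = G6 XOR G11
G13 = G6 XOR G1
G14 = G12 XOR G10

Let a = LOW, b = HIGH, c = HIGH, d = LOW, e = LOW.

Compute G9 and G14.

G0 = a OR e = LOW OR LOW = LOW
G1 = b AND G0 = HIGH AND LOW = LOW
G2 = G1 NOR G0 = LOW NOR LOW = HIGH
G3 = G2 XNOR G1 = HIGH XNOR LOW = LOW
G4 = G3 NAND c = LOW NAND HIGH = HIGH
G5 = d NAND G4 = LOW NAND HIGH = HIGH
G6 = G3 AND d = LOW AND LOW = LOW
G7 = G6 XOR c = LOW XOR HIGH = HIGH
G8 = G1 AND e AND G7 = LOW AND LOW AND HIGH = LOW
G9 = G8 NOR G4 = LOW NOR HIGH = LOW
G10 = G1 OR G2 = LOW OR HIGH = HIGH
G11 = e AND G5 AND G10 = LOW AND HIGH AND HIGH = LOW
G12 = G6 XOR G11 = LOW XOR LOW = LOW
G14 = G12 XOR G10 = LOW XOR HIGH = HIGH

G9 = LOW; G14 = HIGH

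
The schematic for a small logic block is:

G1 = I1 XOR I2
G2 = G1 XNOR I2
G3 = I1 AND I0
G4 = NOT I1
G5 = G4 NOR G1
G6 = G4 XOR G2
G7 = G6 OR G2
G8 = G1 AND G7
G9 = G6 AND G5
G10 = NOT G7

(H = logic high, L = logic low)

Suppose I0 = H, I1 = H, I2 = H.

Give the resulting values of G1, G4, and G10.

G1 = L, G4 = L, G10 = H

G1 = I1 XOR I2 = H XOR H = L
G2 = G1 XNOR I2 = L XNOR H = L
G4 = NOT I1 = NOT H = L
G6 = G4 XOR G2 = L XOR L = L
G7 = G6 OR G2 = L OR L = L
G10 = NOT G7 = NOT L = H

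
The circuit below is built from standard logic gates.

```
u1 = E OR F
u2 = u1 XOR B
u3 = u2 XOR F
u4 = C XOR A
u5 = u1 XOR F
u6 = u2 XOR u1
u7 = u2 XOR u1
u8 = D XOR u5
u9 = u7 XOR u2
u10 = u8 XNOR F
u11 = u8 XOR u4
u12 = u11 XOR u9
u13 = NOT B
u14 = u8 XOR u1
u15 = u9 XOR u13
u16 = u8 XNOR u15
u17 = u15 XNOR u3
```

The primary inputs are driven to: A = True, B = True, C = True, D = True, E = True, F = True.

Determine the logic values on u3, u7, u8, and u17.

u1 = E OR F = True OR True = True
u2 = u1 XOR B = True XOR True = False
u3 = u2 XOR F = False XOR True = True
u5 = u1 XOR F = True XOR True = False
u7 = u2 XOR u1 = False XOR True = True
u8 = D XOR u5 = True XOR False = True
u9 = u7 XOR u2 = True XOR False = True
u13 = NOT B = NOT True = False
u15 = u9 XOR u13 = True XOR False = True
u17 = u15 XNOR u3 = True XNOR True = True

u3 = True; u7 = True; u8 = True; u17 = True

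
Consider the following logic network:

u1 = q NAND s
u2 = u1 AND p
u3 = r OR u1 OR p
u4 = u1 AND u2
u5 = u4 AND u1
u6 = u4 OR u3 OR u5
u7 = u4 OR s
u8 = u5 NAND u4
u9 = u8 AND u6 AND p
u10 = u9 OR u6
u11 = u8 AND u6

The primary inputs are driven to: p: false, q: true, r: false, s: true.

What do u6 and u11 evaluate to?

u6 = false, u11 = false

u1 = q NAND s = true NAND true = false
u2 = u1 AND p = false AND false = false
u3 = r OR u1 OR p = false OR false OR false = false
u4 = u1 AND u2 = false AND false = false
u5 = u4 AND u1 = false AND false = false
u6 = u4 OR u3 OR u5 = false OR false OR false = false
u8 = u5 NAND u4 = false NAND false = true
u11 = u8 AND u6 = true AND false = false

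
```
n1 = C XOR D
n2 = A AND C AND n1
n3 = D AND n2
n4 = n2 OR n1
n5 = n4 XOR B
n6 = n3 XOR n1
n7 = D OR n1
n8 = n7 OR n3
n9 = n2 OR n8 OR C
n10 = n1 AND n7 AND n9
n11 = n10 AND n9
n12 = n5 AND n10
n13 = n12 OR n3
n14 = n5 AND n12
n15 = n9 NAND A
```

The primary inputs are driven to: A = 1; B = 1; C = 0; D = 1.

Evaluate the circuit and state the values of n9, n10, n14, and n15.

n9 = 1, n10 = 1, n14 = 0, n15 = 0

n1 = C XOR D = 0 XOR 1 = 1
n2 = A AND C AND n1 = 1 AND 0 AND 1 = 0
n3 = D AND n2 = 1 AND 0 = 0
n4 = n2 OR n1 = 0 OR 1 = 1
n5 = n4 XOR B = 1 XOR 1 = 0
n7 = D OR n1 = 1 OR 1 = 1
n8 = n7 OR n3 = 1 OR 0 = 1
n9 = n2 OR n8 OR C = 0 OR 1 OR 0 = 1
n10 = n1 AND n7 AND n9 = 1 AND 1 AND 1 = 1
n12 = n5 AND n10 = 0 AND 1 = 0
n14 = n5 AND n12 = 0 AND 0 = 0
n15 = n9 NAND A = 1 NAND 1 = 0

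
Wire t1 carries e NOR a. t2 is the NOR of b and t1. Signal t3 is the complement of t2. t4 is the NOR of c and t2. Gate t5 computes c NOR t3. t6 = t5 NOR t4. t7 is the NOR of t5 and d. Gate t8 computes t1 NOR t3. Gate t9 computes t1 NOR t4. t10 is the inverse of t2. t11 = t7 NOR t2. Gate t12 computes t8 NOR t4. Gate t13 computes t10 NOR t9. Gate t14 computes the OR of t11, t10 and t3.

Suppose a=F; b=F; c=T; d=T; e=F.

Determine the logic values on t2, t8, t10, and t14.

t2 = F; t8 = F; t10 = T; t14 = T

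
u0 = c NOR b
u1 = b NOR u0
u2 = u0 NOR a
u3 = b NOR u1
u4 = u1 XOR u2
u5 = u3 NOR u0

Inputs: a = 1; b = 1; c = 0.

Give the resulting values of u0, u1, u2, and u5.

u0 = 0  u1 = 0  u2 = 0  u5 = 1

u0 = c NOR b = 0 NOR 1 = 0
u1 = b NOR u0 = 1 NOR 0 = 0
u2 = u0 NOR a = 0 NOR 1 = 0
u3 = b NOR u1 = 1 NOR 0 = 0
u5 = u3 NOR u0 = 0 NOR 0 = 1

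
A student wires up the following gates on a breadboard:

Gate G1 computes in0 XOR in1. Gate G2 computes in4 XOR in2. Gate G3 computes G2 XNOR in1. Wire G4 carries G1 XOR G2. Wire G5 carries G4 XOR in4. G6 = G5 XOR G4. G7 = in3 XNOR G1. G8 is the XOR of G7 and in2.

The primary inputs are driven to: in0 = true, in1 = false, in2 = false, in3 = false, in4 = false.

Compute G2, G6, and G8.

G1 = in0 XOR in1 = true XOR false = true
G2 = in4 XOR in2 = false XOR false = false
G4 = G1 XOR G2 = true XOR false = true
G5 = G4 XOR in4 = true XOR false = true
G6 = G5 XOR G4 = true XOR true = false
G7 = in3 XNOR G1 = false XNOR true = false
G8 = G7 XOR in2 = false XOR false = false

G2 = false; G6 = false; G8 = false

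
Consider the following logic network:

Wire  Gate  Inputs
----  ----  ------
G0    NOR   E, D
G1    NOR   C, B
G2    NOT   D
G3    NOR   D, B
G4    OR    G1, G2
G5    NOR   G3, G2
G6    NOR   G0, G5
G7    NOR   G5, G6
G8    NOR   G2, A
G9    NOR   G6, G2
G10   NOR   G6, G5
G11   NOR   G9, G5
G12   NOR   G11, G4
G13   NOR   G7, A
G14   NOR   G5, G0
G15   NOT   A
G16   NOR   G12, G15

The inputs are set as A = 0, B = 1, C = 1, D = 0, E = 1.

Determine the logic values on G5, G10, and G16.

G5 = 0, G10 = 0, G16 = 0

G0 = E NOR D = 1 NOR 0 = 0
G1 = C NOR B = 1 NOR 1 = 0
G2 = NOT D = NOT 0 = 1
G3 = D NOR B = 0 NOR 1 = 0
G4 = G1 OR G2 = 0 OR 1 = 1
G5 = G3 NOR G2 = 0 NOR 1 = 0
G6 = G0 NOR G5 = 0 NOR 0 = 1
G9 = G6 NOR G2 = 1 NOR 1 = 0
G10 = G6 NOR G5 = 1 NOR 0 = 0
G11 = G9 NOR G5 = 0 NOR 0 = 1
G12 = G11 NOR G4 = 1 NOR 1 = 0
G15 = NOT A = NOT 0 = 1
G16 = G12 NOR G15 = 0 NOR 1 = 0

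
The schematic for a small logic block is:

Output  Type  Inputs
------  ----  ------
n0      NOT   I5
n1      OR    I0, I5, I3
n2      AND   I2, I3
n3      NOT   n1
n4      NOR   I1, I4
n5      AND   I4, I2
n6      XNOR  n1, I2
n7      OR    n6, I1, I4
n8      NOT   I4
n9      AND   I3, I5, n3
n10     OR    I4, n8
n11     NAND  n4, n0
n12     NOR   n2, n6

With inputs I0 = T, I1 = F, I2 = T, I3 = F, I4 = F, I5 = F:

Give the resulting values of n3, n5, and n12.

n1 = I0 OR I5 OR I3 = T OR F OR F = T
n2 = I2 AND I3 = T AND F = F
n3 = NOT n1 = NOT T = F
n5 = I4 AND I2 = F AND T = F
n6 = n1 XNOR I2 = T XNOR T = T
n12 = n2 NOR n6 = F NOR T = F

n3 = F; n5 = F; n12 = F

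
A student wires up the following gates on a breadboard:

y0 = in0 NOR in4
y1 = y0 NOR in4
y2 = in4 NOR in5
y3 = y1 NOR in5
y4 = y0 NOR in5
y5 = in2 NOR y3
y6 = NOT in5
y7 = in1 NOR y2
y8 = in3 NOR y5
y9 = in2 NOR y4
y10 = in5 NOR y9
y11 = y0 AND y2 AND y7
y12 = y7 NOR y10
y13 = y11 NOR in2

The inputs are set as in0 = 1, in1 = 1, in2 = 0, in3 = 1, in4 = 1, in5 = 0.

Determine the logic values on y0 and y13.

y0 = in0 NOR in4 = 1 NOR 1 = 0
y2 = in4 NOR in5 = 1 NOR 0 = 0
y7 = in1 NOR y2 = 1 NOR 0 = 0
y11 = y0 AND y2 AND y7 = 0 AND 0 AND 0 = 0
y13 = y11 NOR in2 = 0 NOR 0 = 1

y0 = 0  y13 = 1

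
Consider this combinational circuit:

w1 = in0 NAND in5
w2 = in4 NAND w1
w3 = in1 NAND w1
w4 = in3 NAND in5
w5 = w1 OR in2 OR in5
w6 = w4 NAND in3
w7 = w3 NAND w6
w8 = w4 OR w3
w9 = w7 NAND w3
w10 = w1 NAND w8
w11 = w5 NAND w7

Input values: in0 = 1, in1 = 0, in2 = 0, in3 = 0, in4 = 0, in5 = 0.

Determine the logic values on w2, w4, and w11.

w2 = 1  w4 = 1  w11 = 1

w1 = in0 NAND in5 = 1 NAND 0 = 1
w2 = in4 NAND w1 = 0 NAND 1 = 1
w3 = in1 NAND w1 = 0 NAND 1 = 1
w4 = in3 NAND in5 = 0 NAND 0 = 1
w5 = w1 OR in2 OR in5 = 1 OR 0 OR 0 = 1
w6 = w4 NAND in3 = 1 NAND 0 = 1
w7 = w3 NAND w6 = 1 NAND 1 = 0
w11 = w5 NAND w7 = 1 NAND 0 = 1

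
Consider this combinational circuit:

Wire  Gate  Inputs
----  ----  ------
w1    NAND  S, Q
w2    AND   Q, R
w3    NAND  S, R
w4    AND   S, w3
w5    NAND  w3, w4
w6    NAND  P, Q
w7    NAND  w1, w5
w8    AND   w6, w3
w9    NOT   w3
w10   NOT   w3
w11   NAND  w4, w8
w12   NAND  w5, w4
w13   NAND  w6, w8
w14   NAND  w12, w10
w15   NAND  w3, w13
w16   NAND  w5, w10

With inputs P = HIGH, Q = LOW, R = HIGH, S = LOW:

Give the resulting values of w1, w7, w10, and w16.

w1 = HIGH; w7 = LOW; w10 = LOW; w16 = HIGH

w1 = S NAND Q = LOW NAND LOW = HIGH
w3 = S NAND R = LOW NAND HIGH = HIGH
w4 = S AND w3 = LOW AND HIGH = LOW
w5 = w3 NAND w4 = HIGH NAND LOW = HIGH
w7 = w1 NAND w5 = HIGH NAND HIGH = LOW
w10 = NOT w3 = NOT HIGH = LOW
w16 = w5 NAND w10 = HIGH NAND LOW = HIGH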